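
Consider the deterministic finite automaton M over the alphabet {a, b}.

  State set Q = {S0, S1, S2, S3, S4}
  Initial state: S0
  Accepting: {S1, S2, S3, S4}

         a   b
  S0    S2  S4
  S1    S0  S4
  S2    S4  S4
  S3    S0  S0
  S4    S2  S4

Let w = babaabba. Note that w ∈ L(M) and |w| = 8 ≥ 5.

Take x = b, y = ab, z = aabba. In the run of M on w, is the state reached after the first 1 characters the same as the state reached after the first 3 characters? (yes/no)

State sequence: S0 -b-> S4 -a-> S2 -b-> S4

After x (step 1): S4. After xy (step 3): S4.
They match, so y = ab drives M around a cycle from S4 back to itself; pumping y any number of times keeps M in S4 before reading z, and xyⁱz ∈ L(M) for every i ≥ 0.

yes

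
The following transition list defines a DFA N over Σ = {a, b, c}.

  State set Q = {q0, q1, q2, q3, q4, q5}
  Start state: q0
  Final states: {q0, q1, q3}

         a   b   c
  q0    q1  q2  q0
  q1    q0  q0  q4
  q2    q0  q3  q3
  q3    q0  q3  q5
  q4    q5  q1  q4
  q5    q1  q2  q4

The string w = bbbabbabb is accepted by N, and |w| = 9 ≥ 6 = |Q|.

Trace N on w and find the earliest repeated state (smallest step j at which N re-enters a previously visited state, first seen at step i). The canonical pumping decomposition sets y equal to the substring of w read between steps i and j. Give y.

State sequence: q0 -b-> q2 -b-> q3 -b-> q3 -a-> q0 -b-> q2 -b-> q3 -a-> q0 -b-> q2 -b-> q3
First repeat at step 3: q3 was already visited.

So i = 2, j = 3, giving x = w[0:2] = bb, y = w[2:3] = b, z = w[3:9] = abbabb.
Check: |xy| = 3 ≤ 6 and |y| = 1 ≥ 1. Reading y takes N from q3 back to q3, so every xyⁱz is accepted.
With |Q| = 6, pigeonhole forces a state repeat no later than step 6; the substring read between the first and second visits to that state can be pumped.

b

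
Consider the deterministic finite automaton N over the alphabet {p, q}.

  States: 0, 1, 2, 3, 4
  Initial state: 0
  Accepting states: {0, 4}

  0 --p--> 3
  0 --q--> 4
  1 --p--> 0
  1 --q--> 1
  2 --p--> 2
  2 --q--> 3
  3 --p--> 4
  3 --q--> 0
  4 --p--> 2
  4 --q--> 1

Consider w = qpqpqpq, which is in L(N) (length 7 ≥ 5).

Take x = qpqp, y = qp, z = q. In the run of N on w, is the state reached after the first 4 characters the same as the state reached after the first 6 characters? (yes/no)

no

Run of N on the first 6 characters of w = q p q p q p:
  step 0: 0  (start)
  step 1: 4  (read q: 0→4)
  step 2: 2  (read p: 4→2)
  step 3: 3  (read q: 2→3)
  step 4: 4  (read p: 3→4)
  step 5: 1  (read q: 4→1)
  step 6: 0  (read p: 1→0)

After x (step 4): 4. After xy (step 6): 0.
They differ (4 ≠ 0), so y is not a cycle from the state after x; this split is not the one the pumping-lemma construction produces, and pumping y need not keep the string in L(N).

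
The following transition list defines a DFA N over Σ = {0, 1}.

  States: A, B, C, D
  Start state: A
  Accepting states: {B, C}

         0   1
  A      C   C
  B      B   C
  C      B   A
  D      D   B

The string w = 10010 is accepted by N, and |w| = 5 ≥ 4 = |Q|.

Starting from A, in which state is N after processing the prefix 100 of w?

Run of N on the first 3 characters of w = 1 0 0:
  step 0: A  (start)
  step 1: C  (read 1: A→C)
  step 2: B  (read 0: C→B)
  step 3: B  (read 0: B→B)

After reading 3 characters, N is in state B.

B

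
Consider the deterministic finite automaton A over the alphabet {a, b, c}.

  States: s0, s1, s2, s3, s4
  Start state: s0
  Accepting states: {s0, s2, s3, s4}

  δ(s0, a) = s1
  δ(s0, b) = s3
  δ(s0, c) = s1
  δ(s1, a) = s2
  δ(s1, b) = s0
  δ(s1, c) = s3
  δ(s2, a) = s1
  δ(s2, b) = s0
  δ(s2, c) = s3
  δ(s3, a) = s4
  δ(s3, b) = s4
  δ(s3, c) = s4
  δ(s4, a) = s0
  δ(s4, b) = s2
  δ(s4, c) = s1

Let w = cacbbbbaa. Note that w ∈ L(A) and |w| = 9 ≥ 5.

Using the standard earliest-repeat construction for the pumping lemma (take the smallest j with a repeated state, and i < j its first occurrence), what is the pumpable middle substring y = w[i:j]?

cbb

State sequence: s0 -c-> s1 -a-> s2 -c-> s3 -b-> s4 -b-> s2 -b-> s0 -b-> s3 -a-> s4 -a-> s0
First repeat at step 5: s2 was already visited.

So i = 2, j = 5, giving x = w[0:2] = ca, y = w[2:5] = cbb, z = w[5:9] = bbaa.
Check: |xy| = 5 ≤ 5 and |y| = 3 ≥ 1. Reading y takes A from s2 back to s2, so every xyⁱz is accepted.
With |Q| = 5, pigeonhole forces a state repeat no later than step 5; the substring read between the first and second visits to that state can be pumped.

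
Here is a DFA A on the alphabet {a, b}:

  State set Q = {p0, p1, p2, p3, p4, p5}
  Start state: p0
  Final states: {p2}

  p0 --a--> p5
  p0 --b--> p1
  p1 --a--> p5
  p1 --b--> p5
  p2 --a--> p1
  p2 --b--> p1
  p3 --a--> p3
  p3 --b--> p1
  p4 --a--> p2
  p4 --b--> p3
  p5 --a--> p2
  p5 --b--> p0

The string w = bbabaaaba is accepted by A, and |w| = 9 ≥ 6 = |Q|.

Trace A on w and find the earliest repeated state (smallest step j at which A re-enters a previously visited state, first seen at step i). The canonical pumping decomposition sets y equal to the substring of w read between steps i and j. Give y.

State sequence: p0 -b-> p1 -b-> p5 -a-> p2 -b-> p1 -a-> p5 -a-> p2 -a-> p1 -b-> p5 -a-> p2
First repeat at step 4: p1 was already visited.

So i = 1, j = 4, giving x = w[0:1] = b, y = w[1:4] = bab, z = w[4:9] = aaaba.
Check: |xy| = 4 ≤ 6 and |y| = 3 ≥ 1. Reading y takes A from p1 back to p1, so every xyⁱz is accepted.
Since A has 6 states, any run of length ≥ 6 visits 6+1 states, so by pigeonhole some state repeats within the first 6 steps — that repeat gives the pumpable loop.

bab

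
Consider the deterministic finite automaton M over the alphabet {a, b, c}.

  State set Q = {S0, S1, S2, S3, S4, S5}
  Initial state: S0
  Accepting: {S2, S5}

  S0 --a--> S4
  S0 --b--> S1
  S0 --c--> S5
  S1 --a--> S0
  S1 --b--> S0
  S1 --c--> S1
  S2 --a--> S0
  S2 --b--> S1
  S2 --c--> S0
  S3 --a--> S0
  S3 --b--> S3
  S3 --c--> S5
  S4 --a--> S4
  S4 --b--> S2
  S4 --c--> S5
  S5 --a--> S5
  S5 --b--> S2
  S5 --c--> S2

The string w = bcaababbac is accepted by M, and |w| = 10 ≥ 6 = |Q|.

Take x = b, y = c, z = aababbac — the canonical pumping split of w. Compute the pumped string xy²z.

bccaababbac

xy^2z = b·c·c·aababbac = bccaababbac.
Reading y = c takes M from S1 back to S1, so after x·y·y the machine is still in S1, and z then leads to the accepting state S5. Hence bccaababbac ∈ L(M).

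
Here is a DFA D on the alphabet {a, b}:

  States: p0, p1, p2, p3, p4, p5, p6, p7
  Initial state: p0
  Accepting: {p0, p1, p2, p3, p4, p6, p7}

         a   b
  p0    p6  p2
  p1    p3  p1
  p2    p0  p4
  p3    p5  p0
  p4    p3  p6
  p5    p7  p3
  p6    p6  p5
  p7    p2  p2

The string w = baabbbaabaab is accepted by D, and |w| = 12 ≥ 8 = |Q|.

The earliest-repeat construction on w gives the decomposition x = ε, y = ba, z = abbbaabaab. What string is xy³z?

bababaabbbaabaab

xy^3z = ε·ba·ba·ba·abbbaabaab = bababaabbbaabaab.
Reading y = ba takes D from p0 back to p0, so after x·y·y·y the machine is still in p0, and z then leads to the accepting state p4. Hence bababaabbbaabaab ∈ L(D).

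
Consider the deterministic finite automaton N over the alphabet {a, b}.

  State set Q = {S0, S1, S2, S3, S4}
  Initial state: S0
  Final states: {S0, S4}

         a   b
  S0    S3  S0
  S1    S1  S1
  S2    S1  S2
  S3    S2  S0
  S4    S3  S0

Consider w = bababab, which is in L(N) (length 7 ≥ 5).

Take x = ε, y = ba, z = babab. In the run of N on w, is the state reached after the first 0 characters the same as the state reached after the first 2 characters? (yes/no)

Run of N on the first 2 characters of w = b a:
  step 0: S0  (start)
  step 1: S0  (read b: S0→S0)
  step 2: S3  (read a: S0→S3)

After x (step 0): S0. After xy (step 2): S3.
They differ (S0 ≠ S3), so y is not a cycle from the state after x; this split is not the one the pumping-lemma construction produces, and pumping y need not keep the string in L(N).

no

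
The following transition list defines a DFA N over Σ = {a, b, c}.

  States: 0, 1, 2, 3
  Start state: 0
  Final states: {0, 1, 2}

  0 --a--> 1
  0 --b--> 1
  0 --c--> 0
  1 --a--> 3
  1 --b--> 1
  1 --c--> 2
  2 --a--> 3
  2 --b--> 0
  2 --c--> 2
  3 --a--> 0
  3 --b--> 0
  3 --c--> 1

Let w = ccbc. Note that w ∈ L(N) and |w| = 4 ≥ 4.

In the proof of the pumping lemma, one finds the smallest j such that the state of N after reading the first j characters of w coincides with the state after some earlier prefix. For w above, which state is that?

State sequence: 0 -c-> 0 -c-> 0 -b-> 1 -c-> 2
First repeat at step 1: 0 was already visited.

The earliest repeat is at step j = 1: N is in 0, which it already visited at step i = 0.

0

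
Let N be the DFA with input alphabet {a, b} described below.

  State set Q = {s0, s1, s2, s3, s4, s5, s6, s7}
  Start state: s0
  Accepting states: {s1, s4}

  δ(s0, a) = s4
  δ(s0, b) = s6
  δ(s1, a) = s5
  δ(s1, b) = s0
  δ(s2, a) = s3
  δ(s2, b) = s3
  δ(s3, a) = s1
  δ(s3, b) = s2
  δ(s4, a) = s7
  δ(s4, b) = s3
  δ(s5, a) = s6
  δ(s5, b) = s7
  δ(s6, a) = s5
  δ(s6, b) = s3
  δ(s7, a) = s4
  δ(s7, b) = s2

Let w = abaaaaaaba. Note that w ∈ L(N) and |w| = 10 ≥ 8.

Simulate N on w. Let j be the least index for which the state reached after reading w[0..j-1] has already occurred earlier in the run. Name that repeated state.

s5

State sequence: s0 -a-> s4 -b-> s3 -a-> s1 -a-> s5 -a-> s6 -a-> s5 -a-> s6 -a-> s5 -b-> s7 -a-> s4
First repeat at step 6: s5 was already visited.

The earliest repeat is at step j = 6: N is in s5, which it already visited at step i = 4.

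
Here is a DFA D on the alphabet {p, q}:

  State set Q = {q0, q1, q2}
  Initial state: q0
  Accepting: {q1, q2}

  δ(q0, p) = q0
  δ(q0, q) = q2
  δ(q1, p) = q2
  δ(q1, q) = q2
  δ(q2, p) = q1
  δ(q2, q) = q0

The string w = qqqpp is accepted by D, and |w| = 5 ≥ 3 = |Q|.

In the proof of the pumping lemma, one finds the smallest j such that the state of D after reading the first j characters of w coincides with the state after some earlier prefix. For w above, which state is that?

q0

State sequence: q0 -q-> q2 -q-> q0 -q-> q2 -p-> q1 -p-> q2
First repeat at step 2: q0 was already visited.

The earliest repeat is at step j = 2: D is in q0, which it already visited at step i = 0.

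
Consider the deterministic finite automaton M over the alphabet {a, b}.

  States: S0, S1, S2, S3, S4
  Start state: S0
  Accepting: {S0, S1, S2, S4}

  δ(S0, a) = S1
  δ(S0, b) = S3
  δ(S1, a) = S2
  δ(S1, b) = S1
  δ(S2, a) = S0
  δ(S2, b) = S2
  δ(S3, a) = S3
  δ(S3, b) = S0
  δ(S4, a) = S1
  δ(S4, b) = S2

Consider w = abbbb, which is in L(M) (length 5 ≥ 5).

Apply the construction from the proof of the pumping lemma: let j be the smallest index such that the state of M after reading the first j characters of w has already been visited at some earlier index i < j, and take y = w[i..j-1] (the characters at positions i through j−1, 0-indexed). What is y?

Run of M on w = a b b b b:
  step 0: S0  (start)
  step 1: S1  (read a: S0→S1)
  step 2: S1  (read b: S1→S1)   ← first repeat (S1 seen earlier)
  step 3: S1  (read b: S1→S1)
  step 4: S1  (read b: S1→S1)
  step 5: S1  (read b: S1→S1)

So i = 1, j = 2, giving x = w[0:1] = a, y = w[1:2] = b, z = w[2:5] = bbb.
Check: |xy| = 2 ≤ 5 and |y| = 1 ≥ 1. Reading y takes M from S1 back to S1, so every xyⁱz is accepted.

b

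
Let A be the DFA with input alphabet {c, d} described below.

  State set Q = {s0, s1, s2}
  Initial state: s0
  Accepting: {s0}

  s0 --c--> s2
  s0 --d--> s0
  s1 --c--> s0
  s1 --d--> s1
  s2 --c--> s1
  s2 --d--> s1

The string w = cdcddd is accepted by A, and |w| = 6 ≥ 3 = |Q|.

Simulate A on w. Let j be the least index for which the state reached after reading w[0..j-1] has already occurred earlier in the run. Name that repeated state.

s0

Run of A on w = c d c d d d:
  step 0: s0  (start)
  step 1: s2  (read c: s0→s2)
  step 2: s1  (read d: s2→s1)
  step 3: s0  (read c: s1→s0)   ← first repeat (s0 seen earlier)
  step 4: s0  (read d: s0→s0)
  step 5: s0  (read d: s0→s0)
  step 6: s0  (read d: s0→s0)

The earliest repeat is at step j = 3: A is in s0, which it already visited at step i = 0.
Since A has 3 states, any run of length ≥ 3 visits 3+1 states, so by pigeonhole some state repeats within the first 3 steps — that repeat gives the pumpable loop.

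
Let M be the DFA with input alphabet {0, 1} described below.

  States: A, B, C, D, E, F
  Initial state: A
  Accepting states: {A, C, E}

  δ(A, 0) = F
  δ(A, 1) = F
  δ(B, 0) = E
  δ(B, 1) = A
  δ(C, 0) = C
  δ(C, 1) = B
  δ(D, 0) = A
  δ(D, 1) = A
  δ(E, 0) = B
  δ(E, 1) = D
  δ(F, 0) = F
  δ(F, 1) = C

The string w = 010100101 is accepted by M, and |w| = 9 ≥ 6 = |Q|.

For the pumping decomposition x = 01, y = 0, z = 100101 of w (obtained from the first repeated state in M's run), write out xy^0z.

01100101

xy⁰z = xz = 01·100101 = 01100101.
Reading y = 0 takes M from C back to C, so after x the machine is still in C, and z then leads to the accepting state C. Hence 01100101 ∈ L(M).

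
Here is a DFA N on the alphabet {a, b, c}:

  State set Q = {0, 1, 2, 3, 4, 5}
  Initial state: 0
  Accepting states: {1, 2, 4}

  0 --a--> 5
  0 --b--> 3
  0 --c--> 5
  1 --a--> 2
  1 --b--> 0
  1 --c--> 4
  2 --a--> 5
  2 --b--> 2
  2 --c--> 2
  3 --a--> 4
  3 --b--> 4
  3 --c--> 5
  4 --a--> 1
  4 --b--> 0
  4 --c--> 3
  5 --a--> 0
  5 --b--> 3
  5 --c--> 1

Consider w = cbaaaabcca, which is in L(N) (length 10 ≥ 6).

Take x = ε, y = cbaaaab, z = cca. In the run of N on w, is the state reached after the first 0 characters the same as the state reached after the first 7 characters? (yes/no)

no

Run of N on the first 7 characters of w = c b a a a a b:
  step 0: 0  (start)
  step 1: 5  (read c: 0→5)
  step 2: 3  (read b: 5→3)
  step 3: 4  (read a: 3→4)
  step 4: 1  (read a: 4→1)
  step 5: 2  (read a: 1→2)
  step 6: 5  (read a: 2→5)
  step 7: 3  (read b: 5→3)

After x (step 0): 0. After xy (step 7): 3.
They differ (0 ≠ 3), so y is not a cycle from the state after x; this split is not the one the pumping-lemma construction produces, and pumping y need not keep the string in L(N).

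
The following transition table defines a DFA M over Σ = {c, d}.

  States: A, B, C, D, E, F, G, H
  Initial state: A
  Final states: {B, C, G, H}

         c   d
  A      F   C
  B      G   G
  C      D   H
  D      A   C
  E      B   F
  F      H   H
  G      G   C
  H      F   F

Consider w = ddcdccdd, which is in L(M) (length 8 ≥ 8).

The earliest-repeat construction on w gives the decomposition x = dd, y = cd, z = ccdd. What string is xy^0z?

ddccdd

xy⁰z = xz = dd·ccdd = ddccdd.
Reading y = cd takes M from H back to H, so after x the machine is still in H, and z then leads to the accepting state H. Hence ddccdd ∈ L(M).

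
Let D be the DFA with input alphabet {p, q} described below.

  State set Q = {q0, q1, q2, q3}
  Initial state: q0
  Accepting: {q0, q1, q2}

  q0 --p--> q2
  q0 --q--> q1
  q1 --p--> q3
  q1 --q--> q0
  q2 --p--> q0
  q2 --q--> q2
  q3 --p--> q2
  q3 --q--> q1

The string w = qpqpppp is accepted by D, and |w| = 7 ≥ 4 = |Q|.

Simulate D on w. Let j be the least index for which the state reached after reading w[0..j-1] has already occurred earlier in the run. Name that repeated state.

Run of D on w = q p q p p p p:
  step 0: q0  (start)
  step 1: q1  (read q: q0→q1)
  step 2: q3  (read p: q1→q3)
  step 3: q1  (read q: q3→q1)   ← first repeat (q1 seen earlier)
  step 4: q3  (read p: q1→q3)
  step 5: q2  (read p: q3→q2)
  step 6: q0  (read p: q2→q0)
  step 7: q2  (read p: q0→q2)

The earliest repeat is at step j = 3: D is in q1, which it already visited at step i = 1.
The DFA has 4 states, so the proof of the pumping lemma guarantees a repeated state among the first 4+1 visited; the segment between the two visits is the pumpable y.

q1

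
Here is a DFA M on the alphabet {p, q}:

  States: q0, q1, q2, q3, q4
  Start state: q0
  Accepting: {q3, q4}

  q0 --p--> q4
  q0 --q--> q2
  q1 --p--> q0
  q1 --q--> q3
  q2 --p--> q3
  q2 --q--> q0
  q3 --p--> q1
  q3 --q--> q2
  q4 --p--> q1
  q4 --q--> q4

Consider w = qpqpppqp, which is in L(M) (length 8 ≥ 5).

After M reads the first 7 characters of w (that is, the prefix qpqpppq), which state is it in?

q2

State sequence: q0 -q-> q2 -p-> q3 -q-> q2 -p-> q3 -p-> q1 -p-> q0 -q-> q2

After reading 7 characters, M is in state q2.
(This kind of state-tracing is the core of the pumping-lemma construction: with 5 states, pigeonhole forces a repeat within the first 5 steps.)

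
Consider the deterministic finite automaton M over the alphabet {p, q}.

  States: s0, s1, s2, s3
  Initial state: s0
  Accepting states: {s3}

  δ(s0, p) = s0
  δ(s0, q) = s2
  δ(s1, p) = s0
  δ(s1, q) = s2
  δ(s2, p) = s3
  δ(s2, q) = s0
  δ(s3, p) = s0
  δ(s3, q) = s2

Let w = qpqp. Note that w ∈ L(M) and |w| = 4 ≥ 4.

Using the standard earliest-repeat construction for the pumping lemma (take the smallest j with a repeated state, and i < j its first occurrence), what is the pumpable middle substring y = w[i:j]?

Run of M on w = q p q p:
  step 0: s0  (start)
  step 1: s2  (read q: s0→s2)
  step 2: s3  (read p: s2→s3)
  step 3: s2  (read q: s3→s2)   ← first repeat (s2 seen earlier)
  step 4: s3  (read p: s2→s3)

So i = 1, j = 3, giving x = w[0:1] = q, y = w[1:3] = pq, z = w[3:4] = p.
Check: |xy| = 3 ≤ 4 and |y| = 2 ≥ 1. Reading y takes M from s2 back to s2, so every xyⁱz is accepted.

pq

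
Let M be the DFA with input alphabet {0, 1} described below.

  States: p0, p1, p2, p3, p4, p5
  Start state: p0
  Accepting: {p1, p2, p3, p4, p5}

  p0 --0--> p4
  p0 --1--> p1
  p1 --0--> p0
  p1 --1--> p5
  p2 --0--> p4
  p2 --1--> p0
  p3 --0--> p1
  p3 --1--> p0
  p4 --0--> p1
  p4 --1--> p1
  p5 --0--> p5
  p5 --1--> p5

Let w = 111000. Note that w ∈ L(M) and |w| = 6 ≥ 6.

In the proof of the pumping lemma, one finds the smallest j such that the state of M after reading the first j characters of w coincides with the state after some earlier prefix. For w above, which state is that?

State sequence: p0 -1-> p1 -1-> p5 -1-> p5 -0-> p5 -0-> p5 -0-> p5
First repeat at step 3: p5 was already visited.

The earliest repeat is at step j = 3: M is in p5, which it already visited at step i = 2.
The DFA has 6 states, so the proof of the pumping lemma guarantees a repeated state among the first 6+1 visited; the segment between the two visits is the pumpable y.

p5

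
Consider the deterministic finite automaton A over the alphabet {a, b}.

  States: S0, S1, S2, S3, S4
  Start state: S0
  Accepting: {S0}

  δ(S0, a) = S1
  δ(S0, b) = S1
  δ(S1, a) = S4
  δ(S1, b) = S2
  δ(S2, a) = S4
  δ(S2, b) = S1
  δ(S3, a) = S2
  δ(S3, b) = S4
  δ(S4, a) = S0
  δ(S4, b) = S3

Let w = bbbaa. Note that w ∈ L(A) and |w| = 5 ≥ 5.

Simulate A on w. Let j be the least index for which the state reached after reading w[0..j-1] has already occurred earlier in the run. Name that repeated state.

Run of A on w = b b b a a:
  step 0: S0  (start)
  step 1: S1  (read b: S0→S1)
  step 2: S2  (read b: S1→S2)
  step 3: S1  (read b: S2→S1)   ← first repeat (S1 seen earlier)
  step 4: S4  (read a: S1→S4)
  step 5: S0  (read a: S4→S0)

The earliest repeat is at step j = 3: A is in S1, which it already visited at step i = 1.
The DFA has 5 states, so the proof of the pumping lemma guarantees a repeated state among the first 5+1 visited; the segment between the two visits is the pumpable y.

S1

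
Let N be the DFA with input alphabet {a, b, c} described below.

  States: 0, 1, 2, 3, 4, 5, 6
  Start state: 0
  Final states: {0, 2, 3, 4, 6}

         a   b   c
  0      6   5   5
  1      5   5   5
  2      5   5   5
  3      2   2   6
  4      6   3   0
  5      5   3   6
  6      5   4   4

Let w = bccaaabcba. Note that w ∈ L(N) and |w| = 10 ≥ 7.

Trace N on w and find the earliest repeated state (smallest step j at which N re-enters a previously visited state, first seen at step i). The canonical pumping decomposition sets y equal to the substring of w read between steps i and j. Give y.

ca

State sequence: 0 -b-> 5 -c-> 6 -c-> 4 -a-> 6 -a-> 5 -a-> 5 -b-> 3 -c-> 6 -b-> 4 -a-> 6
First repeat at step 4: 6 was already visited.

So i = 2, j = 4, giving x = w[0:2] = bc, y = w[2:4] = ca, z = w[4:10] = aabcba.
Check: |xy| = 4 ≤ 7 and |y| = 2 ≥ 1. Reading y takes N from 6 back to 6, so every xyⁱz is accepted.
The DFA has 7 states, so the proof of the pumping lemma guarantees a repeated state among the first 7+1 visited; the segment between the two visits is the pumpable y.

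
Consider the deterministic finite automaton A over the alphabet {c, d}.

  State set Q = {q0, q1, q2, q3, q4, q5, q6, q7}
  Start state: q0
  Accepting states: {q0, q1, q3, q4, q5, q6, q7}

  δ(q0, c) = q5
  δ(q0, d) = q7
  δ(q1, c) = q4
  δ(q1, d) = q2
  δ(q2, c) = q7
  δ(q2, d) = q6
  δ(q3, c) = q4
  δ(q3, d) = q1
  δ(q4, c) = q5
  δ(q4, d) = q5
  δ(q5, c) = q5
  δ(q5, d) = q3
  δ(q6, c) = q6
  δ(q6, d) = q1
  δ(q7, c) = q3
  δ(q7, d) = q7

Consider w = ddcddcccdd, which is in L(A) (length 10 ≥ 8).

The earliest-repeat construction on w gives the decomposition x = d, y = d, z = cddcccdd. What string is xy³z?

xy^3z = d·d·d·d·cddcccdd = ddddcddcccdd.
Reading y = d takes A from q7 back to q7, so after x·y·y·y the machine is still in q7, and z then leads to the accepting state q3. Hence ddddcddcccdd ∈ L(A).

ddddcddcccdd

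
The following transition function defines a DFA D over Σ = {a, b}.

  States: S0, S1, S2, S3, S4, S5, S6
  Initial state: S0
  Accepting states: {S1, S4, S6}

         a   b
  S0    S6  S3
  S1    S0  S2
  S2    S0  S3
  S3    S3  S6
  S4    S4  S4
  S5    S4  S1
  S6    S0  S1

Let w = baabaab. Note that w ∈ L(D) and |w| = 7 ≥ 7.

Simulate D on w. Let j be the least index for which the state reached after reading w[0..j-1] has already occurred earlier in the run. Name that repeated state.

S3

State sequence: S0 -b-> S3 -a-> S3 -a-> S3 -b-> S6 -a-> S0 -a-> S6 -b-> S1
First repeat at step 2: S3 was already visited.

The earliest repeat is at step j = 2: D is in S3, which it already visited at step i = 1.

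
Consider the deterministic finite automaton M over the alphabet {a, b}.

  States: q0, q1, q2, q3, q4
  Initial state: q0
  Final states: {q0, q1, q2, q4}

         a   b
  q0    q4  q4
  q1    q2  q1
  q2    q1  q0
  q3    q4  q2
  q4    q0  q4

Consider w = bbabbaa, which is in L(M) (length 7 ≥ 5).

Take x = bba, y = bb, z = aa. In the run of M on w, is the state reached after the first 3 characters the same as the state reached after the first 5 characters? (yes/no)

Run of M on the first 5 characters of w = b b a b b:
  step 0: q0  (start)
  step 1: q4  (read b: q0→q4)
  step 2: q4  (read b: q4→q4)
  step 3: q0  (read a: q4→q0)
  step 4: q4  (read b: q0→q4)
  step 5: q4  (read b: q4→q4)

After x (step 3): q0. After xy (step 5): q4.
They differ (q0 ≠ q4), so y is not a cycle from the state after x; this split is not the one the pumping-lemma construction produces, and pumping y need not keep the string in L(M).

no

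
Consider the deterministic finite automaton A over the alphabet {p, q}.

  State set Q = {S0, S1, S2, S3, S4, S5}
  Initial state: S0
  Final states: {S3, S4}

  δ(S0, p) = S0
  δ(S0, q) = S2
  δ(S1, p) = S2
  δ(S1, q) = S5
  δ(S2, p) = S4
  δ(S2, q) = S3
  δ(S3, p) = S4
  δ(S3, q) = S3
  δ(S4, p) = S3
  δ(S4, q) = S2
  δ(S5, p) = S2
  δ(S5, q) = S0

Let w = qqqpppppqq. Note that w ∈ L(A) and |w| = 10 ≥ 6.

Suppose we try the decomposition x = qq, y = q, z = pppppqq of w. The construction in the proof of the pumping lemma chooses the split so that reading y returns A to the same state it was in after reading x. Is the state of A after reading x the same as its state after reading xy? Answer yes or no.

yes

State sequence: S0 -q-> S2 -q-> S3 -q-> S3

After x (step 2): S3. After xy (step 3): S3.
They match, so y = q drives A around a cycle from S3 back to itself; pumping y any number of times keeps A in S3 before reading z, and xyⁱz ∈ L(A) for every i ≥ 0.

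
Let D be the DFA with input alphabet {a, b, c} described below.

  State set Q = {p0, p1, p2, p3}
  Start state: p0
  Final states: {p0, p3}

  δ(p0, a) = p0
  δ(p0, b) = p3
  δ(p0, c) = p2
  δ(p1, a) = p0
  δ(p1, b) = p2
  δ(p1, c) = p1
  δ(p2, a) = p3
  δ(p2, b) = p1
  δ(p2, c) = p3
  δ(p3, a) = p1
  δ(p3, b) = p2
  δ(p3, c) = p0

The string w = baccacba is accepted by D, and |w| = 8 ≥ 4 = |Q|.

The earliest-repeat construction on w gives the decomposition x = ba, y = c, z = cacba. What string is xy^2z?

bacccacba

xy^2z = ba·c·c·cacba = bacccacba.
Reading y = c takes D from p1 back to p1, so after x·y·y the machine is still in p1, and z then leads to the accepting state p0. Hence bacccacba ∈ L(D).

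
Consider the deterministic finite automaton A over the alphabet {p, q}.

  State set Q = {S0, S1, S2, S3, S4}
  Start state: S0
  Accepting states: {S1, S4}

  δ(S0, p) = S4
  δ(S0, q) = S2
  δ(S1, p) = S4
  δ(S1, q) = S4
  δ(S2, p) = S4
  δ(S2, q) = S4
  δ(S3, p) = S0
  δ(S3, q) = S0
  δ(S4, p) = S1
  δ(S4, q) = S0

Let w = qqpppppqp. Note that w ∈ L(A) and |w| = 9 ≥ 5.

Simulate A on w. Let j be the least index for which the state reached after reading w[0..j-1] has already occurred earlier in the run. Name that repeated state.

S4

Run of A on w = q q p p p p p q p:
  step 0: S0  (start)
  step 1: S2  (read q: S0→S2)
  step 2: S4  (read q: S2→S4)
  step 3: S1  (read p: S4→S1)
  step 4: S4  (read p: S1→S4)   ← first repeat (S4 seen earlier)
  step 5: S1  (read p: S4→S1)
  step 6: S4  (read p: S1→S4)
  step 7: S1  (read p: S4→S1)
  step 8: S4  (read q: S1→S4)
  step 9: S1  (read p: S4→S1)

The earliest repeat is at step j = 4: A is in S4, which it already visited at step i = 2.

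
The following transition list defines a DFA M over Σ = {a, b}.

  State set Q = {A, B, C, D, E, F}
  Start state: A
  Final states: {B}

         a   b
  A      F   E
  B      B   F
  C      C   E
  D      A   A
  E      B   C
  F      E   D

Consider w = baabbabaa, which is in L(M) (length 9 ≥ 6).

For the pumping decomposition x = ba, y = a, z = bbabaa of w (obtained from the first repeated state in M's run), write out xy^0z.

babbabaa

xy⁰z = xz = ba·bbabaa = babbabaa.
Reading y = a takes M from B back to B, so after x the machine is still in B, and z then leads to the accepting state B. Hence babbabaa ∈ L(M).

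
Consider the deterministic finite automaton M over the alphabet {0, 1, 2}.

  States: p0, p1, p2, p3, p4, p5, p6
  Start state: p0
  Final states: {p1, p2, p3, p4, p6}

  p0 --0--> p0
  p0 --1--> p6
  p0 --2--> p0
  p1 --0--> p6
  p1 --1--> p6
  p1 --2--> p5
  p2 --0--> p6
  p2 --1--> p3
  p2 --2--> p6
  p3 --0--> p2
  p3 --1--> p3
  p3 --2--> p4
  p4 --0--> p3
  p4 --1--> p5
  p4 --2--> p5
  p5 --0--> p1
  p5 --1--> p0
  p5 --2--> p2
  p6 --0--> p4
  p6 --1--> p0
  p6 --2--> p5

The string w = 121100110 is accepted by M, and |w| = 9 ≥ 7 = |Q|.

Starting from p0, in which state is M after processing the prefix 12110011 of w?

p3

Run of M on the first 8 characters of w = 1 2 1 1 0 0 1 1:
  step 0: p0  (start)
  step 1: p6  (read 1: p0→p6)
  step 2: p5  (read 2: p6→p5)
  step 3: p0  (read 1: p5→p0)
  step 4: p6  (read 1: p0→p6)
  step 5: p4  (read 0: p6→p4)
  step 6: p3  (read 0: p4→p3)
  step 7: p3  (read 1: p3→p3)
  step 8: p3  (read 1: p3→p3)

After reading 8 characters, M is in state p3.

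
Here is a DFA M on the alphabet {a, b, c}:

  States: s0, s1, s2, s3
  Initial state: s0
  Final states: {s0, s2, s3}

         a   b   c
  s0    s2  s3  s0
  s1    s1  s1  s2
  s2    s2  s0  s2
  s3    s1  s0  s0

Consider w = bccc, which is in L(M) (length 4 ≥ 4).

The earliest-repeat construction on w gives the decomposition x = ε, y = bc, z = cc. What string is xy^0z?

xy⁰z = xz = ε·cc = cc.
Reading y = bc takes M from s0 back to s0, so after x the machine is still in s0, and z then leads to the accepting state s0. Hence cc ∈ L(M).

cc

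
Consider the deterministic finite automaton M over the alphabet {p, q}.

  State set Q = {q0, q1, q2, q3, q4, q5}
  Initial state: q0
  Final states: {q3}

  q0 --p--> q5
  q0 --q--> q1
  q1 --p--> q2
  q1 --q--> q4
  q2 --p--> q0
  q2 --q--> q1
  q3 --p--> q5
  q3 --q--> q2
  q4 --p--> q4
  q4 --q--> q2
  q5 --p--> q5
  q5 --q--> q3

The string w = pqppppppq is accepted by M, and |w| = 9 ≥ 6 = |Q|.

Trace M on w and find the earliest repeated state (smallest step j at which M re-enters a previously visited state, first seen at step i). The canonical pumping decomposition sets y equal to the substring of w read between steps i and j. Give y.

qp

State sequence: q0 -p-> q5 -q-> q3 -p-> q5 -p-> q5 -p-> q5 -p-> q5 -p-> q5 -p-> q5 -q-> q3
First repeat at step 3: q5 was already visited.

So i = 1, j = 3, giving x = w[0:1] = p, y = w[1:3] = qp, z = w[3:9] = pppppq.
Check: |xy| = 3 ≤ 6 and |y| = 2 ≥ 1. Reading y takes M from q5 back to q5, so every xyⁱz is accepted.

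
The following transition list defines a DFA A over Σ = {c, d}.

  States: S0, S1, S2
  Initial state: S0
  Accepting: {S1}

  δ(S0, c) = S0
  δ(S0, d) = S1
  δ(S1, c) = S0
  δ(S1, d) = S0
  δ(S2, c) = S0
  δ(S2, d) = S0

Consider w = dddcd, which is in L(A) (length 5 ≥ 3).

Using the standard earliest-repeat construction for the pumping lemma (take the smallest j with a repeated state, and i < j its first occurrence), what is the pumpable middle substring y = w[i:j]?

dd

State sequence: S0 -d-> S1 -d-> S0 -d-> S1 -c-> S0 -d-> S1
First repeat at step 2: S0 was already visited.

So i = 0, j = 2, giving x = w[0:0] = ε, y = w[0:2] = dd, z = w[2:5] = dcd.
Check: |xy| = 2 ≤ 3 and |y| = 2 ≥ 1. Reading y takes A from S0 back to S0, so every xyⁱz is accepted.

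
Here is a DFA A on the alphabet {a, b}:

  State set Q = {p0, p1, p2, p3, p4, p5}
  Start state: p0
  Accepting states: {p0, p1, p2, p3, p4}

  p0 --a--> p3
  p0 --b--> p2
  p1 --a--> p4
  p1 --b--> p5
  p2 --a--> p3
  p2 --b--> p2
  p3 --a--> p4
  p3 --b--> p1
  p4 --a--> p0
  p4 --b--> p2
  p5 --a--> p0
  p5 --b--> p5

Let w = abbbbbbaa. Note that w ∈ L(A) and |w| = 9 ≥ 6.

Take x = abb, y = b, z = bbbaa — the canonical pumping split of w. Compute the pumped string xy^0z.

xy⁰z = xz = abb·bbbaa = abbbbbaa.
Reading y = b takes A from p5 back to p5, so after x the machine is still in p5, and z then leads to the accepting state p3. Hence abbbbbaa ∈ L(A).

abbbbbaa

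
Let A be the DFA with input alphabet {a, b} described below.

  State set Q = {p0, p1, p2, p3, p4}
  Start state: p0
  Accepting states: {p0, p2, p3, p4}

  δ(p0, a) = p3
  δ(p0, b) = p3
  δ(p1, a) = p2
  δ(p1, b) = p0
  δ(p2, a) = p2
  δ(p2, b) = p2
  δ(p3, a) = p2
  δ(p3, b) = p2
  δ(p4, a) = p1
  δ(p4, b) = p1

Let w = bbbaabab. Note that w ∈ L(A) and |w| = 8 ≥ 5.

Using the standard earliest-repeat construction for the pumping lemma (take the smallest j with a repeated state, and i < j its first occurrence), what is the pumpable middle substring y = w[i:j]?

Run of A on w = b b b a a b a b:
  step 0: p0  (start)
  step 1: p3  (read b: p0→p3)
  step 2: p2  (read b: p3→p2)
  step 3: p2  (read b: p2→p2)   ← first repeat (p2 seen earlier)
  step 4: p2  (read a: p2→p2)
  step 5: p2  (read a: p2→p2)
  step 6: p2  (read b: p2→p2)
  step 7: p2  (read a: p2→p2)
  step 8: p2  (read b: p2→p2)

So i = 2, j = 3, giving x = w[0:2] = bb, y = w[2:3] = b, z = w[3:8] = aabab.
Check: |xy| = 3 ≤ 5 and |y| = 1 ≥ 1. Reading y takes A from p2 back to p2, so every xyⁱz is accepted.

b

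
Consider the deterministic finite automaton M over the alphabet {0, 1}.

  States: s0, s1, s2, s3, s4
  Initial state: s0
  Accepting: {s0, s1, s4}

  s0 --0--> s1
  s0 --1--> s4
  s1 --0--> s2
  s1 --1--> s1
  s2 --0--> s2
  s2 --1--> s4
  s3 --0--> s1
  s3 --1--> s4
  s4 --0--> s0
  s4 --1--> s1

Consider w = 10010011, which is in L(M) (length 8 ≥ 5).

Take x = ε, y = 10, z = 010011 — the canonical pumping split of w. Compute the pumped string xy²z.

1010010011

xy^2z = ε·10·10·010011 = 1010010011.
Reading y = 10 takes M from s0 back to s0, so after x·y·y the machine is still in s0, and z then leads to the accepting state s1. Hence 1010010011 ∈ L(M).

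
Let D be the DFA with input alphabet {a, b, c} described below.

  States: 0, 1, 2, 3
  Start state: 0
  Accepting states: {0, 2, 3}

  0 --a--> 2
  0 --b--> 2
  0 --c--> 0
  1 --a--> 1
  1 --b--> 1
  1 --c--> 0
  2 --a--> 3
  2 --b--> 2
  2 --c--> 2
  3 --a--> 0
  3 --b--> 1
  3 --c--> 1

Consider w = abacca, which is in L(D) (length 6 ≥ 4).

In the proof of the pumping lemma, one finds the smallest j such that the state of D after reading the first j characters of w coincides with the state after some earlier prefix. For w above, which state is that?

2

Run of D on w = a b a c c a:
  step 0: 0  (start)
  step 1: 2  (read a: 0→2)
  step 2: 2  (read b: 2→2)   ← first repeat (2 seen earlier)
  step 3: 3  (read a: 2→3)
  step 4: 1  (read c: 3→1)
  step 5: 0  (read c: 1→0)
  step 6: 2  (read a: 0→2)

The earliest repeat is at step j = 2: D is in 2, which it already visited at step i = 1.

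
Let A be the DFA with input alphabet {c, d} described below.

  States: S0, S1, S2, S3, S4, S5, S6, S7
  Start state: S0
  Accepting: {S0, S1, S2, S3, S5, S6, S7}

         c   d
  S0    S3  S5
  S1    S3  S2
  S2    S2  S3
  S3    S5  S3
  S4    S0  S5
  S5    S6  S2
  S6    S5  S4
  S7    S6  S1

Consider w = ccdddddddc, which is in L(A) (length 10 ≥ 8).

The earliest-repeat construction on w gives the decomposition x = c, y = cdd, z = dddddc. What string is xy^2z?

ccddcdddddddc

xy^2z = c·cdd·cdd·dddddc = ccddcdddddddc.
Reading y = cdd takes A from S3 back to S3, so after x·y·y the machine is still in S3, and z then leads to the accepting state S5. Hence ccddcdddddddc ∈ L(A).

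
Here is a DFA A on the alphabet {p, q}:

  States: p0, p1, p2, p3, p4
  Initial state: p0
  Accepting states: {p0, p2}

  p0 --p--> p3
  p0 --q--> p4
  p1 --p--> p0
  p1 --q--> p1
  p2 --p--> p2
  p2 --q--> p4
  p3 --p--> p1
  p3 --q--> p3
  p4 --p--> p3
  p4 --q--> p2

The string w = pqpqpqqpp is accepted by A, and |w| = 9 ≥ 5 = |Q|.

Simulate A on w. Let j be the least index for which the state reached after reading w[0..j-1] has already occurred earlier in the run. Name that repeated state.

Run of A on w = p q p q p q q p p:
  step 0: p0  (start)
  step 1: p3  (read p: p0→p3)
  step 2: p3  (read q: p3→p3)   ← first repeat (p3 seen earlier)
  step 3: p1  (read p: p3→p1)
  step 4: p1  (read q: p1→p1)
  step 5: p0  (read p: p1→p0)
  step 6: p4  (read q: p0→p4)
  step 7: p2  (read q: p4→p2)
  step 8: p2  (read p: p2→p2)
  step 9: p2  (read p: p2→p2)

The earliest repeat is at step j = 2: A is in p3, which it already visited at step i = 1.
Since A has 5 states, any run of length ≥ 5 visits 5+1 states, so by pigeonhole some state repeats within the first 5 steps — that repeat gives the pumpable loop.

p3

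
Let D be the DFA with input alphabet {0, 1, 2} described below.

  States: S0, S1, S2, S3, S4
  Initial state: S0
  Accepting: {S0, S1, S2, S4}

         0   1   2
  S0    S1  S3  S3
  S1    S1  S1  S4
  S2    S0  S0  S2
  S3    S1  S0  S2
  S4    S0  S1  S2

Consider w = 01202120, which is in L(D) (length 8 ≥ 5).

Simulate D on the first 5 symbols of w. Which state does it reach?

S3

State sequence: S0 -0-> S1 -1-> S1 -2-> S4 -0-> S0 -2-> S3

After reading 5 characters, D is in state S3.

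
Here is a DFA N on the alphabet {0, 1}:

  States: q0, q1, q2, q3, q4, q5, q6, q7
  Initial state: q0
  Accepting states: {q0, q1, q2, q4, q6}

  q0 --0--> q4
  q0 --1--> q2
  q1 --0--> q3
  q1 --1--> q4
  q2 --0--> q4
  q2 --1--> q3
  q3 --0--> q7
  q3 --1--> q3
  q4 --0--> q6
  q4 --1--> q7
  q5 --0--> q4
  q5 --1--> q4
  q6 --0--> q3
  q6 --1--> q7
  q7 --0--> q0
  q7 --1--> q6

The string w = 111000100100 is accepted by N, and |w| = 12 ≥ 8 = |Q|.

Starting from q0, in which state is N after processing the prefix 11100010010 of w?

q0

Run of N on the first 11 characters of w = 1 1 1 0 0 0 1 0 0 1 0:
  step 0: q0  (start)
  step 1: q2  (read 1: q0→q2)
  step 2: q3  (read 1: q2→q3)
  step 3: q3  (read 1: q3→q3)
  step 4: q7  (read 0: q3→q7)
  step 5: q0  (read 0: q7→q0)
  step 6: q4  (read 0: q0→q4)
  step 7: q7  (read 1: q4→q7)
  step 8: q0  (read 0: q7→q0)
  step 9: q4  (read 0: q0→q4)
  step 10: q7  (read 1: q4→q7)
  step 11: q0  (read 0: q7→q0)

After reading 11 characters, N is in state q0.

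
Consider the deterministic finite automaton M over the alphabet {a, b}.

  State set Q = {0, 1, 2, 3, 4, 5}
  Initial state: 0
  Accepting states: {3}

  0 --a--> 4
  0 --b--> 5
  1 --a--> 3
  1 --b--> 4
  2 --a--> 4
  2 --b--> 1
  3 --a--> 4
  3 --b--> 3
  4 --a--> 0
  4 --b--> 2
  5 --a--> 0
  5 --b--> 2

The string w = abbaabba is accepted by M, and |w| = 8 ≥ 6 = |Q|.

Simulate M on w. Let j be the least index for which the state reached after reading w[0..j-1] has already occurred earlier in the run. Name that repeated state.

4

State sequence: 0 -a-> 4 -b-> 2 -b-> 1 -a-> 3 -a-> 4 -b-> 2 -b-> 1 -a-> 3
First repeat at step 5: 4 was already visited.

The earliest repeat is at step j = 5: M is in 4, which it already visited at step i = 1.
The DFA has 6 states, so the proof of the pumping lemma guarantees a repeated state among the first 6+1 visited; the segment between the two visits is the pumpable y.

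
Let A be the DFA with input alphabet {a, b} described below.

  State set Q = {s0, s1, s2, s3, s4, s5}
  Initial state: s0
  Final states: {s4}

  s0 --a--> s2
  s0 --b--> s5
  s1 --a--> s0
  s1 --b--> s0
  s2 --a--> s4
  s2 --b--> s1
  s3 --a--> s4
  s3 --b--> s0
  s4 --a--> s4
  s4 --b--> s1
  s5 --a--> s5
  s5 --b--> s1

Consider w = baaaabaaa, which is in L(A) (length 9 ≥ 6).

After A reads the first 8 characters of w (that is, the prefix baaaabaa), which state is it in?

Run of A on the first 8 characters of w = b a a a a b a a:
  step 0: s0  (start)
  step 1: s5  (read b: s0→s5)
  step 2: s5  (read a: s5→s5)
  step 3: s5  (read a: s5→s5)
  step 4: s5  (read a: s5→s5)
  step 5: s5  (read a: s5→s5)
  step 6: s1  (read b: s5→s1)
  step 7: s0  (read a: s1→s0)
  step 8: s2  (read a: s0→s2)

After reading 8 characters, A is in state s2.
(This kind of state-tracing is the core of the pumping-lemma construction: with 6 states, pigeonhole forces a repeat within the first 6 steps.)

s2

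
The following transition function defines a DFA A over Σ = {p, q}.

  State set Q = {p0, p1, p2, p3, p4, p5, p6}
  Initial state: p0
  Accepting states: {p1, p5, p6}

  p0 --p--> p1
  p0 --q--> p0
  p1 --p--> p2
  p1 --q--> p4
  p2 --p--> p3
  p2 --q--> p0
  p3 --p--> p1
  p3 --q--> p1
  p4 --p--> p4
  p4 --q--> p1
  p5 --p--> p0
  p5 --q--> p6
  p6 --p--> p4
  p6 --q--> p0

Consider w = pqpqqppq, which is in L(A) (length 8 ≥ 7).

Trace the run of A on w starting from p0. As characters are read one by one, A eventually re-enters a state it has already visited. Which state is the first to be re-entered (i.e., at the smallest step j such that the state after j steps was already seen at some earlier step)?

Run of A on w = p q p q q p p q:
  step 0: p0  (start)
  step 1: p1  (read p: p0→p1)
  step 2: p4  (read q: p1→p4)
  step 3: p4  (read p: p4→p4)   ← first repeat (p4 seen earlier)
  step 4: p1  (read q: p4→p1)
  step 5: p4  (read q: p1→p4)
  step 6: p4  (read p: p4→p4)
  step 7: p4  (read p: p4→p4)
  step 8: p1  (read q: p4→p1)

The earliest repeat is at step j = 3: A is in p4, which it already visited at step i = 2.

p4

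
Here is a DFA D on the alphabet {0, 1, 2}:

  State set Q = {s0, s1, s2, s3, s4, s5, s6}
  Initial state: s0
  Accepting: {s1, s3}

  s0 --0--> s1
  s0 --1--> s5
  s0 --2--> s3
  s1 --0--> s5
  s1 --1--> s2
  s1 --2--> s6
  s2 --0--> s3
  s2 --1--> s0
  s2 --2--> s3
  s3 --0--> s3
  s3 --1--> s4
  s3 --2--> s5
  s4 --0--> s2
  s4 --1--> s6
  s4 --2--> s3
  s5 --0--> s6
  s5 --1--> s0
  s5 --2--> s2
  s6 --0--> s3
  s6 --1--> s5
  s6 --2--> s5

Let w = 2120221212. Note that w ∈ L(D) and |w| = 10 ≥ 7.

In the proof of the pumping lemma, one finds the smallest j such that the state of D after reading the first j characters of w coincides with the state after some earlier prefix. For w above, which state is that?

s3

State sequence: s0 -2-> s3 -1-> s4 -2-> s3 -0-> s3 -2-> s5 -2-> s2 -1-> s0 -2-> s3 -1-> s4 -2-> s3
First repeat at step 3: s3 was already visited.

The earliest repeat is at step j = 3: D is in s3, which it already visited at step i = 1.
Since D has 7 states, any run of length ≥ 7 visits 7+1 states, so by pigeonhole some state repeats within the first 7 steps — that repeat gives the pumpable loop.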